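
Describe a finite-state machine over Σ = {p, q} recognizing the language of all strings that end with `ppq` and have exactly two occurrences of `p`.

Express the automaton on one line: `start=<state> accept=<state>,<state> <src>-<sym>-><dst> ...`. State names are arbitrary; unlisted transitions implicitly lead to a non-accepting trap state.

Handle the two conditions separately and then intersect. One (4 states) tracks how much of the suffix `ppq` has currently been matched; the other (4 states) tracks the count of `p`s, saturating at 3. Each combined state is a pair, one component from each; accept when both components accept. Minimizing collapses redundant product states.
A 5-state machine:
       p  q 
>  A   B  A 
   B   C  D 
   C   D  E 
   D   D  D 
 * E   D  D 
(> = start, * = accepting)

start=A accept=E A-p->B A-q->A B-p->C B-q->D C-p->D C-q->E D-p->D D-q->D E-p->D E-q->D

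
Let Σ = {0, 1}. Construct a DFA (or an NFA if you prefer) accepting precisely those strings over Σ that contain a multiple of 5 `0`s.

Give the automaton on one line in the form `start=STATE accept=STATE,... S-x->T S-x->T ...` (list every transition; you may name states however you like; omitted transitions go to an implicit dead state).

The only thing that matters is how many `0`s have appeared, reduced mod 5. Use one state per residue: S0 for 0, …, S4 for 4. Reading `0` moves to the next residue; anything else stays put. S0 is accepting.
        0   1  
>* S0   S1  S0 
   S1   S2  S1 
   S2   S3  S2 
   S3   S4  S3 
   S4   S0  S4 
(> = start, * = accepting)

start=S0 accept=S0 S0-0->S1 S0-1->S0 S1-0->S2 S1-1->S1 S2-0->S3 S2-1->S2 S3-0->S4 S3-1->S3 S4-0->S0 S4-1->S4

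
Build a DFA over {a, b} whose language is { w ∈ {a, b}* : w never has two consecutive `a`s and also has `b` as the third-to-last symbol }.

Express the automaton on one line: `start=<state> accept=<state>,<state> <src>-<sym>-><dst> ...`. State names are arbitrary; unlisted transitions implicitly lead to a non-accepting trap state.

start=S0 accept=S12,S13,S14 S0-a->S1 S0-b->S2 S1-a->S3 S1-b->S4 S2-a->S5 S2-b->S6 S3-a->S7 S3-b->S8 S4-a->S9 S4-b->S10 S5-a->S11 S5-b->S12 S6-a->S13 S6-b->S14 S7-a->S7 S7-b->S8 S8-a->S15 S8-b->S16 S9-a->S11 S9-b->S12 S10-a->S13 S10-b->S14 S11-a->S7 S11-b->S8 S12-a->S9 S12-b->S10 S13-a->S11 S13-b->S12 S14-a->S13 S14-b->S14 S15-a->S11 S15-b->S17 S16-a->S18 S16-b->S19 S17-a->S15 S17-b->S16 S18-a->S11 S18-b->S17 S19-a->S18 S19-b->S19

Handle the two conditions separately and then intersect. One (3 states) tracks partial matches of the forbidden pattern `aa`; the other (15 states) tracks the last 3 symbols read. Each combined state is a pair, one component from each; accept when both components accept.
20 states suffice.
          a    b  
>  S0     S1   S2 
   S1     S3   S4 
   S2     S5   S6 
   S3     S7   S8 
   S4     S9  S10 
   S5    S11  S12 
   S6    S13  S14 
   S7     S7   S8 
   S8    S15  S16 
   S9    S11  S12 
   S10   S13  S14 
   S11    S7   S8 
 * S12    S9  S10 
 * S13   S11  S12 
 * S14   S13  S14 
   S15   S11  S17 
   S16   S18  S19 
   S17   S15  S16 
   S18   S11  S17 
   S19   S18  S19 
(> = start, * = accepting)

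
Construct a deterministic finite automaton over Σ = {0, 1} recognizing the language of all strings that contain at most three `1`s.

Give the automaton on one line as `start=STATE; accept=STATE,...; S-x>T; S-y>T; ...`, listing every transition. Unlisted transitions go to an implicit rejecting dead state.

Count `1`s, saturating at 4: states q0 through q3 mean 0 through 3 `1`s seen; q4 means more than 3. Each `1` increments (capped at q4); other symbols loop. Accept from {q0, q1, q2, q3}.
A 5-state machine:
        0   1  
>* q0   q0  q1 
 * q1   q1  q2 
 * q2   q2  q3 
 * q3   q3  q4 
   q4   q4  q4 
(> = start, * = accepting)

start=q0; accept=q0,q1,q2,q3; q0-0>q0; q0-1>q1; q1-0>q1; q1-1>q2; q2-0>q2; q2-1>q3; q3-0>q3; q3-1>q4; q4-0>q4; q4-1>q4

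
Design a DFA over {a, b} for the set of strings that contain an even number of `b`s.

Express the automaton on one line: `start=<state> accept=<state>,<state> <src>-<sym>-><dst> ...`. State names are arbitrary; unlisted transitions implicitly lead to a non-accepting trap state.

The only thing that matters is how many `b`s have appeared, reduced mod 2. Use one state per residue: S0 for 0, …, S1 for 1. Reading `b` moves to the next residue; anything else stays put. S0 is accepting.
        a   b  
>* S0   S0  S1 
   S1   S1  S0 
(> = start, * = accepting)

start=S0 accept=S0 S0-a->S0 S0-b->S1 S1-a->S1 S1-b->S0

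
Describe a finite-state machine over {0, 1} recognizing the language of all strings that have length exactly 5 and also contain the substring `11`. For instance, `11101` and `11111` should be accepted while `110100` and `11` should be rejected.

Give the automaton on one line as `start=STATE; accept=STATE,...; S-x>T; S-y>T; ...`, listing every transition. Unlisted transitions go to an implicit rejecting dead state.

Run two small machines in parallel and take their product. The first has 7 states tracking the input length, saturating at 6; the second has 3 states tracking whether and how much of `11` has been seen. A product state is a pair (one from each), accepting exactly when both do.
With 18 states:
          0    1  
>  S0     S1   S2 
   S1     S3   S4 
   S2     S3   S5 
   S3     S6   S7 
   S4     S6   S8 
   S5     S8   S8 
   S6     S9  S10 
   S7     S9  S11 
   S8    S11  S11 
   S9    S12  S13 
   S10   S12  S14 
   S11   S14  S14 
   S12   S15  S16 
   S13   S15  S17 
 * S14   S17  S17 
   S15   S15  S16 
   S16   S15  S17 
   S17   S17  S17 
(> = start, * = accepting)

start=S0; accept=S14; S0-0>S1; S0-1>S2; S1-0>S3; S1-1>S4; S2-0>S3; S2-1>S5; S3-0>S6; S3-1>S7; S4-0>S6; S4-1>S8; S5-0>S8; S5-1>S8; S6-0>S9; S6-1>S10; S7-0>S9; S7-1>S11; S8-0>S11; S8-1>S11; S9-0>S12; S9-1>S13; S10-0>S12; S10-1>S14; S11-0>S14; S11-1>S14; S12-0>S15; S12-1>S16; S13-0>S15; S13-1>S17; S14-0>S17; S14-1>S17; S15-0>S15; S15-1>S16; S16-0>S15; S16-1>S17; S17-0>S17; S17-1>S17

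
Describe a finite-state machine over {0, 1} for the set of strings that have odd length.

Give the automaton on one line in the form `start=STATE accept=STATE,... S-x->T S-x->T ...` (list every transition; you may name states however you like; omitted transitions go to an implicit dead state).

start=q0 accept=q1 q0-0->q1 q0-1->q1 q1-0->q0 q1-1->q0

Count input length modulo 2: every symbol advances one step around the cycle q0 → q1 → q0. Accept at q1.
        0   1  
>  q0   q1  q1 
 * q1   q0  q0 
(> = start, * = accepting)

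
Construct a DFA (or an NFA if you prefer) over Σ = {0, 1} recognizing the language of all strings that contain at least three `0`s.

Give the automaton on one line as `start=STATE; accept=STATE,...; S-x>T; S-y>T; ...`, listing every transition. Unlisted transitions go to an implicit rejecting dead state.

start=q0; accept=q3,q4; q0-0>q1; q0-1>q0; q1-0>q2; q1-1>q1; q2-0>q3; q2-1>q2; q3-0>q4; q3-1>q3; q4-0>q4; q4-1>q4

Only the number of `0`s matters, and only up to 4. Make a chain q0 → q1 → q2 → q3 → q4 advanced by each `0` (with q4 absorbing); every other symbol self-loops. The accepting set is {q3, q4}.
5 states suffice.
        0   1  
>  q0   q1  q0 
   q1   q2  q1 
   q2   q3  q2 
 * q3   q4  q3 
 * q4   q4  q4 
(> = start, * = accepting)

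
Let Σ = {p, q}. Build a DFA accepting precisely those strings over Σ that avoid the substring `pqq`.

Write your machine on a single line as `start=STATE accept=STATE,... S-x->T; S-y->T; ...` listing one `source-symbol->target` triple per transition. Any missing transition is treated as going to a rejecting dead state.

Track partial matches of the forbidden pattern `pqq`. State D is a dead state reached once `pqq` has occurred; every other state accepts. A means no part of `pqq` is currently matched.
With 4 states:
       p  q 
>* A   B  A 
 * B   B  C 
 * C   B  D 
   D   D  D 
(> = start, * = accepting)

start=A; accept=A,B,C; A-p->B; A-q->A; B-p->B; B-q->C; C-p->B; C-q->D; D-p->D; D-q->D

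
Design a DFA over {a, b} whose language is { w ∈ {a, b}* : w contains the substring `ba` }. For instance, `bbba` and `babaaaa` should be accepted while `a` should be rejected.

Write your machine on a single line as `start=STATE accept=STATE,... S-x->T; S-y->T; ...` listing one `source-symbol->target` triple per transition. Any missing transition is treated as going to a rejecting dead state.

start=q0; accept=q2; q0-a->q0; q0-b->q1; q1-a->q2; q1-b->q1; q2-a->q2; q2-b->q2

Track how much of `ba` has been matched so far: state q0 is no progress, q2 is the absorbing accept state reached once `ba` has occurred. Intermediate states record partial matches; on a mismatch, fall back to the longest reusable overlap.
        a   b  
>  q0   q0  q1 
   q1   q2  q1 
 * q2   q2  q2 
(> = start, * = accepting)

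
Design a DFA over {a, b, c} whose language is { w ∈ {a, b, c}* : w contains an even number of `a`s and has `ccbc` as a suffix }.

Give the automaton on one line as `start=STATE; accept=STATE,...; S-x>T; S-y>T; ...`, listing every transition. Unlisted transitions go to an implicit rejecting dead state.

start=q0; accept=q5; q0-a>q1; q0-b>q0; q0-c>q2; q1-a>q0; q1-b>q1; q1-c>q1; q2-a>q1; q2-b>q0; q2-c>q3; q3-a>q1; q3-b>q4; q3-c>q3; q4-a>q1; q4-b>q0; q4-c>q5; q5-a>q1; q5-b>q0; q5-c>q3

Build one automaton per condition and run them in lockstep. One (2 states) tracks the count of `a`s modulo 2; the other (5 states) tracks how much of the suffix `ccbc` has currently been matched. Each combined state is a pair, one component from each; accept when both components accept. Equivalent product states are then merged.
        a   b   c  
>  q0   q1  q0  q2 
   q1   q0  q1  q1 
   q2   q1  q0  q3 
   q3   q1  q4  q3 
   q4   q1  q0  q5 
 * q5   q1  q0  q3 
(> = start, * = accepting)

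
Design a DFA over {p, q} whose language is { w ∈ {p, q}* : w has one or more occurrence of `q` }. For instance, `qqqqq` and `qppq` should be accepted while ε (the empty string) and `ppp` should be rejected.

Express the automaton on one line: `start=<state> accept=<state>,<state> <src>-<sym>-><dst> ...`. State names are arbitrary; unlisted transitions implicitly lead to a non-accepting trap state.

Count `q`s, saturating at 2: state S0 means no `q` yet, S1 means one `q` seen, S2 means more than one. Each `q` increments (capped at S2); other symbols loop. Accept from {S1, S2}.
A 3-state machine:
        p   q  
>  S0   S0  S1 
 * S1   S1  S2 
 * S2   S2  S2 
(> = start, * = accepting)

start=S0 accept=S1,S2 S0-p->S0 S0-q->S1 S1-p->S1 S1-q->S2 S2-p->S2 S2-q->S2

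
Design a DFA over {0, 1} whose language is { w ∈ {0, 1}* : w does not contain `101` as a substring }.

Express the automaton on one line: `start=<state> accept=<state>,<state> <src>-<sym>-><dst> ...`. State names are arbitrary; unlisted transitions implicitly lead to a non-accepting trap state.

start=A accept=A,B,C A-0->A A-1->B B-0->C B-1->B C-0->A C-1->D D-0->D D-1->D

Track partial matches of the forbidden pattern `101`. State D is a dead state reached once `101` has occurred; every other state accepts. A means no part of `101` is currently matched.
       0  1 
>* A   A  B 
 * B   C  B 
 * C   A  D 
   D   D  D 
(> = start, * = accepting)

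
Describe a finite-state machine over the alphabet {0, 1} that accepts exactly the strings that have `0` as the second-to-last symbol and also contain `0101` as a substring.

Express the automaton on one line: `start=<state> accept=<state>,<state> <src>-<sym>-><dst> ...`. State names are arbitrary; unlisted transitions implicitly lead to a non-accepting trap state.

start=A accept=E,H A-0->B A-1->A B-0->B B-1->C C-0->D C-1->A D-0->B D-1->E E-0->F E-1->G F-0->H F-1->E G-0->F G-1->G H-0->H H-1->E

Build one automaton per condition and run them in lockstep. The first has 7 states tracking the last 2 symbols read; the second has 5 states tracking whether and how much of `0101` has been seen. A product state is a pair (one from each), accepting exactly when both do. After merging equivalent states the machine shrinks.
An 8-state machine:
       0  1 
>  A   B  A 
   B   B  C 
   C   D  A 
   D   B  E 
 * E   F  G 
   F   H  E 
   G   F  G 
 * H   H  E 
(> = start, * = accepting)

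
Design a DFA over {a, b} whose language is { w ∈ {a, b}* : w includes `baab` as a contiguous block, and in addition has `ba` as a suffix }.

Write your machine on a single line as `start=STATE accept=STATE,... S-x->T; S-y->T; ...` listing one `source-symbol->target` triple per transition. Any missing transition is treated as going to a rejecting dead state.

start=S0; accept=S5; S0-a->S0; S0-b->S1; S1-a->S2; S1-b->S1; S2-a->S3; S2-b->S1; S3-a->S0; S3-b->S4; S4-a->S5; S4-b->S4; S5-a->S6; S5-b->S4; S6-a->S6; S6-b->S4

Run two small machines in parallel and take their product. One (5 states) tracks whether and how much of `baab` has been seen; the other (3 states) tracks how much of the suffix `ba` has currently been matched. Each combined state is a pair, one component from each; accept when both components accept.
        a   b  
>  S0   S0  S1 
   S1   S2  S1 
   S2   S3  S1 
   S3   S0  S4 
   S4   S5  S4 
 * S5   S6  S4 
   S6   S6  S4 
(> = start, * = accepting)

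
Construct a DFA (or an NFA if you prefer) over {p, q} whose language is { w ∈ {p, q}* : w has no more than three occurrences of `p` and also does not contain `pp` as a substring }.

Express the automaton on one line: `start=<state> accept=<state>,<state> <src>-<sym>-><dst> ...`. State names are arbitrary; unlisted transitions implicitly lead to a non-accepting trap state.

Run two small machines in parallel and take their product. The first has 5 states tracking the count of `p`s, saturating at 4; the second has 3 states tracking partial matches of the forbidden pattern `pp`. A product state is a pair (one from each), accepting exactly when both do.
12 states suffice.
       p  q 
>* A   B  A 
 * B   C  D 
   C   E  C 
 * D   F  D 
   E   G  E 
 * F   E  H 
   G   G  G 
 * H   I  H 
 * I   G  J 
 * J   K  J 
   K   G  L 
   L   K  L 
(> = start, * = accepting)

start=A accept=A,B,D,F,H,I,J A-p->B A-q->A B-p->C B-q->D C-p->E C-q->C D-p->F D-q->D E-p->G E-q->E F-p->E F-q->H G-p->G G-q->G H-p->I H-q->H I-p->G I-q->J J-p->K J-q->J K-p->G K-q->L L-p->K L-q->L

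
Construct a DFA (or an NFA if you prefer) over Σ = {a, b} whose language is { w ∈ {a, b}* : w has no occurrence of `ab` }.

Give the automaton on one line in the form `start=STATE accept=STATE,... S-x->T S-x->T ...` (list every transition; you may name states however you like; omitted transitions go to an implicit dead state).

start=s0 accept=s0,s1 s0-a->s1 s0-b->s0 s1-a->s1 s1-b->s2 s2-a->s2 s2-b->s2

This is the complement of 'contains `ab`'. Use the same substring-matching states — s0 through s2 holding how much of `ab` has just been matched — but flip the accepting set: everything except the trap s2 accepts.
        a   b  
>* s0   s1  s0 
 * s1   s1  s2 
   s2   s2  s2 
(> = start, * = accepting)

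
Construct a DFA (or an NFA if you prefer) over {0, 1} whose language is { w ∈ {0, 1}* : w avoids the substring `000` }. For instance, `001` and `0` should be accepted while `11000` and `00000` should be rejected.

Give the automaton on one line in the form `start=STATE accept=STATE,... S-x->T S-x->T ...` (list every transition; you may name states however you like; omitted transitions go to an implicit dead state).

This is the complement of 'contains `000`'. Use the same substring-matching states — s0 through s3 holding how much of `000` has just been matched — but flip the accepting set: everything except the trap s3 accepts.
With 4 states:
        0   1  
>* s0   s1  s0 
 * s1   s2  s0 
 * s2   s3  s0 
   s3   s3  s3 
(> = start, * = accepting)

start=s0 accept=s0,s1,s2 s0-0->s1 s0-1->s0 s1-0->s2 s1-1->s0 s2-0->s3 s2-1->s0 s3-0->s3 s3-1->s3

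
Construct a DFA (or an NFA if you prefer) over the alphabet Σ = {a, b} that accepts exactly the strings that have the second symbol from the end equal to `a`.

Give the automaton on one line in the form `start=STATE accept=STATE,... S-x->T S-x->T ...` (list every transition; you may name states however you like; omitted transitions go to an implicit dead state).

start=S0 accept=S3,S4 S0-a->S1 S0-b->S2 S1-a->S3 S1-b->S4 S2-a->S5 S2-b->S6 S3-a->S3 S3-b->S4 S4-a->S5 S4-b->S6 S5-a->S3 S5-b->S4 S6-a->S5 S6-b->S6

Because acceptance depends on a position counted from the end, the machine has to buffer the most recent 2 symbols. Make each state the string of the last up-to-2 symbols read; on input `x` shift the window left and append `x`. Accept when the buffered window has length 2 and begins with `a`.
A 7-state machine:
        a   b  
>  S0   S1  S2 
   S1   S3  S4 
   S2   S5  S6 
 * S3   S3  S4 
 * S4   S5  S6 
   S5   S3  S4 
   S6   S5  S6 
(> = start, * = accepting)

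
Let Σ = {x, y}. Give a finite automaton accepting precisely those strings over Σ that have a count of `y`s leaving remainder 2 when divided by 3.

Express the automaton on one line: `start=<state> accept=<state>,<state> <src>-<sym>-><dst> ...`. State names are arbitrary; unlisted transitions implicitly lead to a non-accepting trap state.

The only thing that matters is how many `y`s have appeared, reduced mod 3. Use one state per residue: q0 for 0, …, q2 for 2. Reading `y` moves to the next residue; anything else stays put. q2 is accepting.
3 states suffice.
        x   y  
>  q0   q0  q1 
   q1   q1  q2 
 * q2   q2  q0 
(> = start, * = accepting)

start=q0 accept=q2 q0-x->q0 q0-y->q1 q1-x->q1 q1-y->q2 q2-x->q2 q2-y->q0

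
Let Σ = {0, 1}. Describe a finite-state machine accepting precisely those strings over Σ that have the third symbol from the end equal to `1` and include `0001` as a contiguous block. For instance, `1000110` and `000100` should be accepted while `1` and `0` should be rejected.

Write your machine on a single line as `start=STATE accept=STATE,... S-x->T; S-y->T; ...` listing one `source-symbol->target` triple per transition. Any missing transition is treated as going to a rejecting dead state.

Handle the two conditions separately and then intersect. One (15 states) tracks the last 3 symbols read; the other (5 states) tracks whether and how much of `0001` has been seen. Each combined state is a pair, one component from each; accept when both components accept. Equivalent product states are then merged.
          0    1  
>  q0     q1   q0 
   q1     q2   q0 
   q2     q3   q0 
   q3     q3   q4 
   q4     q5   q6 
   q5     q7   q8 
   q6     q9  q10 
 * q7     q3   q4 
 * q8     q5   q6 
 * q9     q7   q8 
 * q10    q9  q10 
(> = start, * = accepting)

start=q0; accept=q7,q8,q9,q10; q0-0->q1; q0-1->q0; q1-0->q2; q1-1->q0; q2-0->q3; q2-1->q0; q3-0->q3; q3-1->q4; q4-0->q5; q4-1->q6; q5-0->q7; q5-1->q8; q6-0->q9; q6-1->q10; q7-0->q3; q7-1->q4; q8-0->q5; q8-1->q6; q9-0->q7; q9-1->q8; q10-0->q9; q10-1->q10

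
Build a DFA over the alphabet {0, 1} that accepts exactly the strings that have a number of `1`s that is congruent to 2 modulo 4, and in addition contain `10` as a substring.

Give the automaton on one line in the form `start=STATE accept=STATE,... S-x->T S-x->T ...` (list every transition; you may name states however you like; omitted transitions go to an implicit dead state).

Build one automaton per condition and run them in lockstep. The first has 4 states tracking the count of `1`s modulo 4; the second has 3 states tracking whether and how much of `10` has been seen. A product state is a pair (one from each), accepting exactly when both do.
With 9 states:
        0   1  
>  s0   s0  s1 
   s1   s2  s3 
   s2   s2  s4 
   s3   s4  s5 
 * s4   s4  s6 
   s5   s6  s7 
   s6   s6  s8 
   s7   s8  s1 
   s8   s8  s2 
(> = start, * = accepting)

start=s0 accept=s4 s0-0->s0 s0-1->s1 s1-0->s2 s1-1->s3 s2-0->s2 s2-1->s4 s3-0->s4 s3-1->s5 s4-0->s4 s4-1->s6 s5-0->s6 s5-1->s7 s6-0->s6 s6-1->s8 s7-0->s8 s7-1->s1 s8-0->s8 s8-1->s2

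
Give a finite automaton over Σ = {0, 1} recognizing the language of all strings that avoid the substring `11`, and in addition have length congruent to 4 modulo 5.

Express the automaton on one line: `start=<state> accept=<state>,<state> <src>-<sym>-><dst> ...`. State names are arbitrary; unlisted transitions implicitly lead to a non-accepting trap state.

Handle the two conditions separately and then intersect. The first has 3 states tracking partial matches of the forbidden pattern `11`; the second has 5 states tracking the input length modulo 5. A product state is a pair (one from each), accepting exactly when both do. After merging equivalent states the machine shrinks.
11 states suffice.
          0    1  
>  S0     S1   S2 
   S1     S3   S4 
   S2     S3   S5 
   S3     S6   S7 
   S4     S6   S5 
   S5     S5   S5 
   S6     S8   S9 
   S7     S8   S5 
 * S8     S0  S10 
 * S9     S0   S5 
   S10    S1   S5 
(> = start, * = accepting)

start=S0 accept=S8,S9 S0-0->S1 S0-1->S2 S1-0->S3 S1-1->S4 S2-0->S3 S2-1->S5 S3-0->S6 S3-1->S7 S4-0->S6 S4-1->S5 S5-0->S5 S5-1->S5 S6-0->S8 S6-1->S9 S7-0->S8 S7-1->S5 S8-0->S0 S8-1->S10 S9-0->S0 S9-1->S5 S10-0->S1 S10-1->S5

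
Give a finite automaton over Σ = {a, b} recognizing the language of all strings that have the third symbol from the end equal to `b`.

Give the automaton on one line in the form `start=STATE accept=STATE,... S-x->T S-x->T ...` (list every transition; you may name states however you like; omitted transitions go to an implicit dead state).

A DFA must remember the last 3 symbols (since which symbol is third-to-last isn't known until the input ends). Use one state per possible window of the last ≤3 symbols; accept from those whose window starts with `b`.
A 15-state machine:
          a    b  
>  q0     q1   q2 
   q1     q3   q4 
   q2     q5   q6 
   q3     q7   q8 
   q4     q9  q10 
   q5    q11  q12 
   q6    q13  q14 
   q7     q7   q8 
   q8     q9  q10 
   q9    q11  q12 
   q10   q13  q14 
 * q11    q7   q8 
 * q12    q9  q10 
 * q13   q11  q12 
 * q14   q13  q14 
(> = start, * = accepting)

start=q0 accept=q11,q12,q13,q14 q0-a->q1 q0-b->q2 q1-a->q3 q1-b->q4 q2-a->q5 q2-b->q6 q3-a->q7 q3-b->q8 q4-a->q9 q4-b->q10 q5-a->q11 q5-b->q12 q6-a->q13 q6-b->q14 q7-a->q7 q7-b->q8 q8-a->q9 q8-b->q10 q9-a->q11 q9-b->q12 q10-a->q13 q10-b->q14 q11-a->q7 q11-b->q8 q12-a->q9 q12-b->q10 q13-a->q11 q13-b->q12 q14-a->q13 q14-b->q14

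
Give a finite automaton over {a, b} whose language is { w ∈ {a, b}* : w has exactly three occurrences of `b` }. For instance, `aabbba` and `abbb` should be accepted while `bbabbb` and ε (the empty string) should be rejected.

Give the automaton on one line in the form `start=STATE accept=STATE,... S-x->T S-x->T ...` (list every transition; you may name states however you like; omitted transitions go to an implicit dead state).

start=S0 accept=S3 S0-a->S0 S0-b->S1 S1-a->S1 S1-b->S2 S2-a->S2 S2-b->S3 S3-a->S3 S3-b->S4 S4-a->S4 S4-b->S4

Count `b`s, saturating at 4: states S0 through S3 mean 0 through 3 `b`s seen; S4 means more than 3. Each `b` increments (capped at S4); other symbols loop. Accept from {S3}.
        a   b  
>  S0   S0  S1 
   S1   S1  S2 
   S2   S2  S3 
 * S3   S3  S4 
   S4   S4  S4 
(> = start, * = accepting)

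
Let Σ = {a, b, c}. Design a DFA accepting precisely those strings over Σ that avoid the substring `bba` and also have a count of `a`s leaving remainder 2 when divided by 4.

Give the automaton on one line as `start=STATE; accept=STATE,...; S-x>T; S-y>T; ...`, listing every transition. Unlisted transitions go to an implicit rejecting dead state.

Build one automaton per condition and run them in lockstep. The first has 4 states tracking partial matches of the forbidden pattern `bba`; the second has 4 states tracking the count of `a`s modulo 4. A product state is a pair (one from each), accepting exactly when both do. Equivalent product states are then merged.
          a    b    c  
>  s0     s1   s2   s0 
   s1     s3   s4   s1 
   s2     s1   s5   s0 
 * s3     s6   s7   s3 
   s4     s3   s8   s1 
   s5     s9   s5   s0 
   s6     s0  s10   s6 
 * s7     s6  s11   s3 
   s8     s9   s8   s1 
   s9     s9   s9   s9 
   s10    s0  s12   s6 
 * s11    s9  s11   s3 
   s12    s9  s12   s6 
(> = start, * = accepting)

start=s0; accept=s3,s7,s11; s0-a>s1; s0-b>s2; s0-c>s0; s1-a>s3; s1-b>s4; s1-c>s1; s2-a>s1; s2-b>s5; s2-c>s0; s3-a>s6; s3-b>s7; s3-c>s3; s4-a>s3; s4-b>s8; s4-c>s1; s5-a>s9; s5-b>s5; s5-c>s0; s6-a>s0; s6-b>s10; s6-c>s6; s7-a>s6; s7-b>s11; s7-c>s3; s8-a>s9; s8-b>s8; s8-c>s1; s9-a>s9; s9-b>s9; s9-c>s9; s10-a>s0; s10-b>s12; s10-c>s6; s11-a>s9; s11-b>s11; s11-c>s3; s12-a>s9; s12-b>s12; s12-c>s6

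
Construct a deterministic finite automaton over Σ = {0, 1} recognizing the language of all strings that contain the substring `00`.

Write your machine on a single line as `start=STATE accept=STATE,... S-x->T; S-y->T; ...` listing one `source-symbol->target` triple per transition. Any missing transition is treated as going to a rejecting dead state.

States A..B record the length of the longest prefix of `00` that matches the current input suffix. Reaching C means `00` has been seen, and we stay there forever. Accept from C.
       0  1 
>  A   B  A 
   B   C  A 
 * C   C  C 
(> = start, * = accepting)

start=A; accept=C; A-0->B; A-1->A; B-0->C; B-1->A; C-0->C; C-1->C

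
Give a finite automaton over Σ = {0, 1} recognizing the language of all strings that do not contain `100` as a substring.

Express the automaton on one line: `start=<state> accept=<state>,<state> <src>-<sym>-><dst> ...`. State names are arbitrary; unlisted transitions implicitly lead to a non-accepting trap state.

Track partial matches of the forbidden pattern `100`. State s3 is a dead state reached once `100` has occurred; every other state accepts. s0 means no part of `100` is currently matched.
4 states suffice.
        0   1  
>* s0   s0  s1 
 * s1   s2  s1 
 * s2   s3  s1 
   s3   s3  s3 
(> = start, * = accepting)

start=s0 accept=s0,s1,s2 s0-0->s0 s0-1->s1 s1-0->s2 s1-1->s1 s2-0->s3 s2-1->s1 s3-0->s3 s3-1->s3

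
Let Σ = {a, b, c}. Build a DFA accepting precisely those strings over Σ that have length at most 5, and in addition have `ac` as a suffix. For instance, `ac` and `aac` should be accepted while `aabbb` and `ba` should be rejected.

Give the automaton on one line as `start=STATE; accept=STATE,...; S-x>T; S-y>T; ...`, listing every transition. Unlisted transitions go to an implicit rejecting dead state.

Run two small machines in parallel and take their product. One (7 states) tracks the input length, saturating at 6; the other (3 states) tracks how much of the suffix `ac` has currently been matched. Each combined state is a pair, one component from each; accept when both components accept. Minimizing collapses redundant product states.
          a    b    c  
>  q0     q1   q2   q2 
   q1     q3   q4   q5 
   q2     q3   q4   q4 
   q3     q6   q7   q8 
   q4     q6   q7   q7 
 * q5     q6   q7   q7 
   q6     q9  q10  q11 
   q7     q9  q10  q10 
 * q8     q9  q10  q10 
   q9    q10  q10  q11 
   q10   q10  q10  q10 
 * q11   q10  q10  q10 
(> = start, * = accepting)

start=q0; accept=q5,q8,q11; q0-a>q1; q0-b>q2; q0-c>q2; q1-a>q3; q1-b>q4; q1-c>q5; q2-a>q3; q2-b>q4; q2-c>q4; q3-a>q6; q3-b>q7; q3-c>q8; q4-a>q6; q4-b>q7; q4-c>q7; q5-a>q6; q5-b>q7; q5-c>q7; q6-a>q9; q6-b>q10; q6-c>q11; q7-a>q9; q7-b>q10; q7-c>q10; q8-a>q9; q8-b>q10; q8-c>q10; q9-a>q10; q9-b>q10; q9-c>q11; q10-a>q10; q10-b>q10; q10-c>q10; q11-a>q10; q11-b>q10; q11-c>q10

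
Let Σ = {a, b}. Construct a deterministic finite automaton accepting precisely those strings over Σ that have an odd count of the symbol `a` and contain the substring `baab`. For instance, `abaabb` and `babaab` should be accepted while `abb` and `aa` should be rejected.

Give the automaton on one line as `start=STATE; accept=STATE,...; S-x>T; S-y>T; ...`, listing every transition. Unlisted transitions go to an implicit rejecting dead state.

start=q0; accept=q9; q0-a>q1; q0-b>q2; q1-a>q0; q1-b>q3; q2-a>q4; q2-b>q2; q3-a>q5; q3-b>q3; q4-a>q6; q4-b>q3; q5-a>q7; q5-b>q2; q6-a>q1; q6-b>q8; q7-a>q0; q7-b>q9; q8-a>q9; q8-b>q8; q9-a>q8; q9-b>q9

Build one automaton per condition and run them in lockstep. One (2 states) tracks the count of `a`s modulo 2; the other (5 states) tracks whether and how much of `baab` has been seen. Each combined state is a pair, one component from each; accept when both components accept.
        a   b  
>  q0   q1  q2 
   q1   q0  q3 
   q2   q4  q2 
   q3   q5  q3 
   q4   q6  q3 
   q5   q7  q2 
   q6   q1  q8 
   q7   q0  q9 
   q8   q9  q8 
 * q9   q8  q9 
(> = start, * = accepting)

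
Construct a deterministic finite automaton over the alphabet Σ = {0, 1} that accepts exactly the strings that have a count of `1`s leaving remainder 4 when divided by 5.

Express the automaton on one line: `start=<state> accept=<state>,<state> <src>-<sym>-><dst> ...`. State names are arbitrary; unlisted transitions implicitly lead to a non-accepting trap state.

start=s0 accept=s4 s0-0->s0 s0-1->s1 s1-0->s1 s1-1->s2 s2-0->s2 s2-1->s3 s3-0->s3 s3-1->s4 s4-0->s4 s4-1->s0

The only thing that matters is how many `1`s have appeared, reduced mod 5. Use one state per residue: s0 for 0, …, s4 for 4. Reading `1` moves to the next residue; anything else stays put. s4 is accepting.
        0   1  
>  s0   s0  s1 
   s1   s1  s2 
   s2   s2  s3 
   s3   s3  s4 
 * s4   s4  s0 
(> = start, * = accepting)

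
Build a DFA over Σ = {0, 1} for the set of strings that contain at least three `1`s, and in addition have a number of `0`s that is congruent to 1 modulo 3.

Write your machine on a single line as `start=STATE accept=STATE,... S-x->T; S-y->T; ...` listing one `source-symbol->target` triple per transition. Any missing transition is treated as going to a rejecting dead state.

start=q0; accept=q10; q0-0->q1; q0-1->q2; q1-0->q3; q1-1->q4; q2-0->q4; q2-1->q5; q3-0->q0; q3-1->q6; q4-0->q6; q4-1->q7; q5-0->q7; q5-1->q8; q6-0->q2; q6-1->q9; q7-0->q9; q7-1->q10; q8-0->q10; q8-1->q8; q9-0->q5; q9-1->q11; q10-0->q11; q10-1->q10; q11-0->q8; q11-1->q11

Run two small machines in parallel and take their product. The first has 5 states tracking the count of `1`s, saturating at 4; the second has 3 states tracking the count of `0`s modulo 3. A product state is a pair (one from each), accepting exactly when both do. Equivalent product states are then merged.
12 states suffice.
          0    1  
>  q0     q1   q2 
   q1     q3   q4 
   q2     q4   q5 
   q3     q0   q6 
   q4     q6   q7 
   q5     q7   q8 
   q6     q2   q9 
   q7     q9  q10 
   q8    q10   q8 
   q9     q5  q11 
 * q10   q11  q10 
   q11    q8  q11 
(> = start, * = accepting)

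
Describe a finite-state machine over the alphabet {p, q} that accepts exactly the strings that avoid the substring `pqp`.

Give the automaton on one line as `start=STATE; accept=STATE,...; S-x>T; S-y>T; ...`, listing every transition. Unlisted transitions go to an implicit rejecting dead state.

This is the complement of 'contains `pqp`'. Use the same substring-matching states — A through D holding how much of `pqp` has just been matched — but flip the accepting set: everything except the trap D accepts.
A 4-state machine:
       p  q 
>* A   B  A 
 * B   B  C 
 * C   D  A 
   D   D  D 
(> = start, * = accepting)

start=A; accept=A,B,C; A-p>B; A-q>A; B-p>B; B-q>C; C-p>D; C-q>A; D-p>D; D-q>D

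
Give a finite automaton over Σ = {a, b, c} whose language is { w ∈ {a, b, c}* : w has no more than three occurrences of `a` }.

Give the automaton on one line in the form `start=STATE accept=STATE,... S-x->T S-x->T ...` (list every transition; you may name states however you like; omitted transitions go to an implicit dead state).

start=s0 accept=s0,s1,s2,s3 s0-a->s1 s0-b->s0 s0-c->s0 s1-a->s2 s1-b->s1 s1-c->s1 s2-a->s3 s2-b->s2 s2-c->s2 s3-a->s4 s3-b->s3 s3-c->s3 s4-a->s4 s4-b->s4 s4-c->s4

Count `a`s, saturating at 4: states s0 through s3 mean 0 through 3 `a`s seen; s4 means more than 3. Each `a` increments (capped at s4); other symbols loop. Accept from {s0, s1, s2, s3}.
5 states suffice.
        a   b   c  
>* s0   s1  s0  s0 
 * s1   s2  s1  s1 
 * s2   s3  s2  s2 
 * s3   s4  s3  s3 
   s4   s4  s4  s4 
(> = start, * = accepting)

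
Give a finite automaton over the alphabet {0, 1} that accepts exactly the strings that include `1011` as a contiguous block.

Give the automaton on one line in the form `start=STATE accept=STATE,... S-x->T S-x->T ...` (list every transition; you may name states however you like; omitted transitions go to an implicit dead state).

States s0..s3 record the length of the longest prefix of `1011` that matches the current input suffix. Reaching s4 means `1011` has been seen, and we stay there forever. Accept from s4.
5 states suffice.
        0   1  
>  s0   s0  s1 
   s1   s2  s1 
   s2   s0  s3 
   s3   s2  s4 
 * s4   s4  s4 
(> = start, * = accepting)

start=s0 accept=s4 s0-0->s0 s0-1->s1 s1-0->s2 s1-1->s1 s2-0->s0 s2-1->s3 s3-0->s2 s3-1->s4 s4-0->s4 s4-1->s4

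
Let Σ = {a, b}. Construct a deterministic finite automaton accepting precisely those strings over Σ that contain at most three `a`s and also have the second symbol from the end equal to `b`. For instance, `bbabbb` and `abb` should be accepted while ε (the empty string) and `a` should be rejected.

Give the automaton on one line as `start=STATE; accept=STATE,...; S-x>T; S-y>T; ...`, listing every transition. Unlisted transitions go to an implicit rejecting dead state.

start=S0; accept=S5,S6,S9,S10,S13,S14,S17; S0-a>S1; S0-b>S2; S1-a>S3; S1-b>S4; S2-a>S5; S2-b>S6; S3-a>S7; S3-b>S8; S4-a>S9; S4-b>S10; S5-a>S3; S5-b>S4; S6-a>S5; S6-b>S6; S7-a>S11; S7-b>S12; S8-a>S13; S8-b>S14; S9-a>S7; S9-b>S8; S10-a>S9; S10-b>S10; S11-a>S11; S11-b>S15; S12-a>S16; S12-b>S17; S13-a>S11; S13-b>S12; S14-a>S13; S14-b>S14; S15-a>S16; S15-b>S18; S16-a>S11; S16-b>S15; S17-a>S16; S17-b>S17; S18-a>S16; S18-b>S18

Build one automaton per condition and run them in lockstep. One (5 states) tracks the count of `a`s, saturating at 4; the other (7 states) tracks the last 2 symbols read. Each combined state is a pair, one component from each; accept when both components accept.
With 19 states:
          a    b  
>  S0     S1   S2 
   S1     S3   S4 
   S2     S5   S6 
   S3     S7   S8 
   S4     S9  S10 
 * S5     S3   S4 
 * S6     S5   S6 
   S7    S11  S12 
   S8    S13  S14 
 * S9     S7   S8 
 * S10    S9  S10 
   S11   S11  S15 
   S12   S16  S17 
 * S13   S11  S12 
 * S14   S13  S14 
   S15   S16  S18 
   S16   S11  S15 
 * S17   S16  S17 
   S18   S16  S18 
(> = start, * = accepting)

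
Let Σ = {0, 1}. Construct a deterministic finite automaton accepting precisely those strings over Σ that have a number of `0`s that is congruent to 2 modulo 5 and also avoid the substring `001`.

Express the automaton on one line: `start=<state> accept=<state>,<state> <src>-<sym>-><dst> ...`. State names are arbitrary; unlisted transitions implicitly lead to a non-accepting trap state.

start=q0 accept=q2,q6,q8 q0-0->q1 q0-1->q0 q1-0->q2 q1-1->q3 q2-0->q4 q2-1->q5 q3-0->q6 q3-1->q3 q4-0->q7 q4-1->q5 q5-0->q5 q5-1->q5 q6-0->q4 q6-1->q8 q7-0->q9 q7-1->q5 q8-0->q10 q8-1->q8 q9-0->q11 q9-1->q5 q10-0->q7 q10-1->q12 q11-0->q2 q11-1->q5 q12-0->q13 q12-1->q12 q13-0->q9 q13-1->q14 q14-0->q15 q14-1->q14 q15-0->q11 q15-1->q0

Build one automaton per condition and run them in lockstep. One (5 states) tracks the count of `0`s modulo 5; the other (4 states) tracks partial matches of the forbidden pattern `001`. Each combined state is a pair, one component from each; accept when both components accept. Minimizing collapses redundant product states.
16 states suffice.
          0    1  
>  q0     q1   q0 
   q1     q2   q3 
 * q2     q4   q5 
   q3     q6   q3 
   q4     q7   q5 
   q5     q5   q5 
 * q6     q4   q8 
   q7     q9   q5 
 * q8    q10   q8 
   q9    q11   q5 
   q10    q7  q12 
   q11    q2   q5 
   q12   q13  q12 
   q13    q9  q14 
   q14   q15  q14 
   q15   q11   q0 
(> = start, * = accepting)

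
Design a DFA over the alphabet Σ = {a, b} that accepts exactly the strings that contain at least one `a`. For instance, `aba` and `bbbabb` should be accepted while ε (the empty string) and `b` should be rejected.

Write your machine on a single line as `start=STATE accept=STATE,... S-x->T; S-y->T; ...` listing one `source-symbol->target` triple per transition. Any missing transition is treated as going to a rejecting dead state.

start=s0; accept=s1,s2; s0-a->s1; s0-b->s0; s1-a->s2; s1-b->s1; s2-a->s2; s2-b->s2

Only the number of `a`s matters, and only up to 2. Make a chain s0 → s1 → s2 advanced by each `a` (with s2 absorbing); every other symbol self-loops. The accepting set is {s1, s2}.
With 3 states:
        a   b  
>  s0   s1  s0 
 * s1   s2  s1 
 * s2   s2  s2 
(> = start, * = accepting)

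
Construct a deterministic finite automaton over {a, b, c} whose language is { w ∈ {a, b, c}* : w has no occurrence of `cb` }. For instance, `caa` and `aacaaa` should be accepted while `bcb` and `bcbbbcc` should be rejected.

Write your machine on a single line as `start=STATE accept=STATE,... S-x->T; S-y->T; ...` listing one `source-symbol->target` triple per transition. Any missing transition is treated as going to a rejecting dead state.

This is the complement of 'contains `cb`'. Use the same substring-matching states — s0 through s2 holding how much of `cb` has just been matched — but flip the accepting set: everything except the trap s2 accepts.
3 states suffice.
        a   b   c  
>* s0   s0  s0  s1 
 * s1   s0  s2  s1 
   s2   s2  s2  s2 
(> = start, * = accepting)

start=s0; accept=s0,s1; s0-a->s0; s0-b->s0; s0-c->s1; s1-a->s0; s1-b->s2; s1-c->s1; s2-a->s2; s2-b->s2; s2-c->s2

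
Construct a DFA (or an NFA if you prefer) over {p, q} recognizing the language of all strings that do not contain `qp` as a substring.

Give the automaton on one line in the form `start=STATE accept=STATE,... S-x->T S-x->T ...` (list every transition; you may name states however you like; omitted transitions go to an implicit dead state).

This is the complement of 'contains `qp`'. Use the same substring-matching states — A through C holding how much of `qp` has just been matched — but flip the accepting set: everything except the trap C accepts.
A 3-state machine:
       p  q 
>* A   A  B 
 * B   C  B 
   C   C  C 
(> = start, * = accepting)

start=A accept=A,B A-p->A A-q->B B-p->C B-q->B C-p->C C-q->C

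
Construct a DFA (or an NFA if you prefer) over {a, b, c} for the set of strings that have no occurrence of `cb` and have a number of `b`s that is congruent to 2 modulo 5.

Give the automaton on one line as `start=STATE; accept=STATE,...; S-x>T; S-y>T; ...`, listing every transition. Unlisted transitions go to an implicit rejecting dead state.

Run two small machines in parallel and take their product. The first has 3 states tracking partial matches of the forbidden pattern `cb`; the second has 5 states tracking the count of `b`s modulo 5. A product state is a pair (one from each), accepting exactly when both do. After merging equivalent states the machine shrinks.
An 11-state machine:
          a    b    c  
>  q0     q0   q1   q2 
   q1     q1   q3   q4 
   q2     q0   q5   q2 
 * q3     q3   q6   q7 
   q4     q1   q5   q4 
   q5     q5   q5   q5 
   q6     q6   q8   q9 
 * q7     q3   q5   q7 
   q8     q8   q0  q10 
   q9     q6   q5   q9 
   q10    q8   q5  q10 
(> = start, * = accepting)

start=q0; accept=q3,q7; q0-a>q0; q0-b>q1; q0-c>q2; q1-a>q1; q1-b>q3; q1-c>q4; q2-a>q0; q2-b>q5; q2-c>q2; q3-a>q3; q3-b>q6; q3-c>q7; q4-a>q1; q4-b>q5; q4-c>q4; q5-a>q5; q5-b>q5; q5-c>q5; q6-a>q6; q6-b>q8; q6-c>q9; q7-a>q3; q7-b>q5; q7-c>q7; q8-a>q8; q8-b>q0; q8-c>q10; q9-a>q6; q9-b>q5; q9-c>q9; q10-a>q8; q10-b>q5; q10-c>q10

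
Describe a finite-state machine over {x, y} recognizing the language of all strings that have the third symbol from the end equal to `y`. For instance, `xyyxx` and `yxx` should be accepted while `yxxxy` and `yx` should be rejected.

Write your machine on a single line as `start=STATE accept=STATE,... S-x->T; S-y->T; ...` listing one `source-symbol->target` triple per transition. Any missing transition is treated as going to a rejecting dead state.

start=q0; accept=q11,q12,q13,q14; q0-x->q1; q0-y->q2; q1-x->q3; q1-y->q4; q2-x->q5; q2-y->q6; q3-x->q7; q3-y->q8; q4-x->q9; q4-y->q10; q5-x->q11; q5-y->q12; q6-x->q13; q6-y->q14; q7-x->q7; q7-y->q8; q8-x->q9; q8-y->q10; q9-x->q11; q9-y->q12; q10-x->q13; q10-y->q14; q11-x->q7; q11-y->q8; q12-x->q9; q12-y->q10; q13-x->q11; q13-y->q12; q14-x->q13; q14-y->q14

Because acceptance depends on a position counted from the end, the machine has to buffer the most recent 3 symbols. Make each state the string of the last up-to-3 symbols read; on input `x` shift the window left and append `x`. Accept when the buffered window has length 3 and begins with `y`.
15 states suffice.
          x    y  
>  q0     q1   q2 
   q1     q3   q4 
   q2     q5   q6 
   q3     q7   q8 
   q4     q9  q10 
   q5    q11  q12 
   q6    q13  q14 
   q7     q7   q8 
   q8     q9  q10 
   q9    q11  q12 
   q10   q13  q14 
 * q11    q7   q8 
 * q12    q9  q10 
 * q13   q11  q12 
 * q14   q13  q14 
(> = start, * = accepting)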